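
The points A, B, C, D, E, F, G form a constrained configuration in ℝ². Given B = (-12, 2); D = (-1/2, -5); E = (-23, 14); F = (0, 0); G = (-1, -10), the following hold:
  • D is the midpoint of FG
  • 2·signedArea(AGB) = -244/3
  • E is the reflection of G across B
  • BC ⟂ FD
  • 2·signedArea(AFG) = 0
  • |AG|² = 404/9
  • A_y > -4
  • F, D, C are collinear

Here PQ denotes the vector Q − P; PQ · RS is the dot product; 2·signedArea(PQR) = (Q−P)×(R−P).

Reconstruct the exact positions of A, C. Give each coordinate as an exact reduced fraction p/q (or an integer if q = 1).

1. A_x = -1/3  [2·signedArea(AFG) = 0 ∩ 2·signedArea(AGB) = -244/3]
2. A_y = -10/3  [2·signedArea(AFG) = 0 ∩ 2·signedArea(AGB) = -244/3]
   → A = (-1/3, -10/3)
3. C_x = 8/101  [F, D, C are collinear ∩ BC ⟂ FD]
4. C_y = 80/101  [F, D, C are collinear ∩ BC ⟂ FD]
   → C = (8/101, 80/101)

A = (-1/3, -10/3)
C = (8/101, 80/101)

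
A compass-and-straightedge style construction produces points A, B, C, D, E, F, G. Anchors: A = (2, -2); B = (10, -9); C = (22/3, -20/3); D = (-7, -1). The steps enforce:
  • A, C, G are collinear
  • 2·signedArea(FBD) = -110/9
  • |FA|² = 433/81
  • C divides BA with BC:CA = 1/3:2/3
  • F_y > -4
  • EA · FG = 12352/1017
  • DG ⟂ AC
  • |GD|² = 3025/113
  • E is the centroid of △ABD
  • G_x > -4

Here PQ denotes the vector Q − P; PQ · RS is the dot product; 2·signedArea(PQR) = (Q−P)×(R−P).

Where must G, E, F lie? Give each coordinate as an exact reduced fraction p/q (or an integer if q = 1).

E = (5/3, -4)
F = (2/3, -35/9)
G = (-406/113, 327/113)

1. G_x = -406/113  [A, C, G are collinear ∩ DG ⟂ AC]
2. G_y = 327/113  [A, C, G are collinear ∩ DG ⟂ AC]
   → G = (-406/113, 327/113)
3. E_x = 5/3  [E is the centroid of △ABD]
4. E_y = -4  [E is the centroid of △ABD]
   → E = (5/3, -4)
5. F_x = 2/3  [2·signedArea(FBD) = -110/9 ∩ EA · FG = 12352/1017]
6. F_y = -35/9  [2·signedArea(FBD) = -110/9 ∩ EA · FG = 12352/1017]
   → F = (2/3, -35/9)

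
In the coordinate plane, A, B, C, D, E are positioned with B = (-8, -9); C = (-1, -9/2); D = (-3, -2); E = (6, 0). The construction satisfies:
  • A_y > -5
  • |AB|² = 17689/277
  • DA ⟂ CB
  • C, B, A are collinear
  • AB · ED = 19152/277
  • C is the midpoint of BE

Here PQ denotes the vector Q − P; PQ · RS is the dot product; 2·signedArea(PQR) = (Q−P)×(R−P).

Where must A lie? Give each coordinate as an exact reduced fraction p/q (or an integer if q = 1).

1. A_x = -354/277  [C, B, A are collinear ∩ DA ⟂ CB]
2. A_y = -1296/277  [C, B, A are collinear ∩ DA ⟂ CB]
   → A = (-354/277, -1296/277)

A = (-354/277, -1296/277)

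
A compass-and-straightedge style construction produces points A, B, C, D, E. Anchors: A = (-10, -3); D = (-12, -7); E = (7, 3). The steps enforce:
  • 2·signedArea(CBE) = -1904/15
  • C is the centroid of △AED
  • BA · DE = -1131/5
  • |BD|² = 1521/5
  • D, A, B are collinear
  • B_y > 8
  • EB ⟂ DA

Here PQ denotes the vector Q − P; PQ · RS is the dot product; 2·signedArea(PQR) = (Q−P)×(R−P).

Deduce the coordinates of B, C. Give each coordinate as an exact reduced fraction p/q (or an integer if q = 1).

1. B_x = -21/5  [D, A, B are collinear ∩ EB ⟂ DA]
2. B_y = 43/5  [D, A, B are collinear ∩ EB ⟂ DA]
   → B = (-21/5, 43/5)
3. C_x = -5  [C is the centroid of △AED]
4. C_y = -7/3  [C is the centroid of △AED]
   → C = (-5, -7/3)

B = (-21/5, 43/5)
C = (-5, -7/3)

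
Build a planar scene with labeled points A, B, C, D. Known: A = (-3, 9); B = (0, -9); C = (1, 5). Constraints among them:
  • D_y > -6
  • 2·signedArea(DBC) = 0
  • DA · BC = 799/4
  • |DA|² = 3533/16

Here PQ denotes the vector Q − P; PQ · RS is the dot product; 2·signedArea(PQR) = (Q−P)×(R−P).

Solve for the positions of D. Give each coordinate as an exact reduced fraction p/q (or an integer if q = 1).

1. D_x = 1/4  [2·signedArea(DBC) = 0 ∩ DA · BC = 799/4]
2. D_y = -11/2  [2·signedArea(DBC) = 0 ∩ DA · BC = 799/4]
   → D = (1/4, -11/2)

D = (1/4, -11/2)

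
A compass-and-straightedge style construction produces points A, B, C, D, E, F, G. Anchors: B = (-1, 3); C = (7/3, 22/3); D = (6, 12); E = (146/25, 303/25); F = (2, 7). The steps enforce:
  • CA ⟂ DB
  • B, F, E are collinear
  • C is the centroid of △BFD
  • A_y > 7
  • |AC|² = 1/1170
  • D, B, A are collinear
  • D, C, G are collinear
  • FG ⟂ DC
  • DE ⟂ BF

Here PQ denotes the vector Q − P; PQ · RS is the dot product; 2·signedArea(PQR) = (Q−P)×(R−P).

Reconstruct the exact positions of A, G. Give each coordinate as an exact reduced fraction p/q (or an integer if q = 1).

A = (919/390, 951/130)
G = (648/317, 2208/317)

1. A_x = 919/390  [D, B, A are collinear ∩ CA ⟂ DB]
2. A_y = 951/130  [D, B, A are collinear ∩ CA ⟂ DB]
   → A = (919/390, 951/130)
3. G_x = 648/317  [D, C, G are collinear ∩ FG ⟂ DC]
4. G_y = 2208/317  [D, C, G are collinear ∩ FG ⟂ DC]
   → G = (648/317, 2208/317)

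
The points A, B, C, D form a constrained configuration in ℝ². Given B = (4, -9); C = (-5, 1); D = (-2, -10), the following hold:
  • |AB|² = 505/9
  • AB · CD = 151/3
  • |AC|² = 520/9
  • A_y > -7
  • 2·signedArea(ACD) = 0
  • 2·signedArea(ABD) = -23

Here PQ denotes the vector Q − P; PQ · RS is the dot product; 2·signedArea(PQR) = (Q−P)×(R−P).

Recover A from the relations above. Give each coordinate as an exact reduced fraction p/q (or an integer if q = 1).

1. A_x = -3  [2·signedArea(ACD) = 0 ∩ AB · CD = 151/3]
2. A_y = -19/3  [2·signedArea(ACD) = 0 ∩ AB · CD = 151/3]
   → A = (-3, -19/3)

A = (-3, -19/3)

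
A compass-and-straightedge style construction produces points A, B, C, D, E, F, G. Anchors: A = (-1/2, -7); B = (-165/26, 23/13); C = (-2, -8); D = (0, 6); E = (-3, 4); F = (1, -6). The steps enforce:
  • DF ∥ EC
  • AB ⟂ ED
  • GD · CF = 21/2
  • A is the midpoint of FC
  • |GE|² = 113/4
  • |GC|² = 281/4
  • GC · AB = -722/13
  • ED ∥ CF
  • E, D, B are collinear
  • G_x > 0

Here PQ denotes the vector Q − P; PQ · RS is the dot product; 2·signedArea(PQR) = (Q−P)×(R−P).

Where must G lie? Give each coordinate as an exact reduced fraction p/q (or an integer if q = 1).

1. G_x = 1/2  [GC · AB = -722/13 ∩ GD · CF = 21/2]
2. G_y = 0  [GC · AB = -722/13 ∩ GD · CF = 21/2]
   → G = (1/2, 0)

G = (1/2, 0)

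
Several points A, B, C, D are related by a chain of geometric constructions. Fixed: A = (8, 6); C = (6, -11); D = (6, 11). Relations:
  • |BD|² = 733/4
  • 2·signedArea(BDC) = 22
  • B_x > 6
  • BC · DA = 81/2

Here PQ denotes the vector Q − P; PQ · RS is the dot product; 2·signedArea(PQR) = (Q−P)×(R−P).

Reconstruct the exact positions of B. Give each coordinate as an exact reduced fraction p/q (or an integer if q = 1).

1. B_x = 7  [2·signedArea(BDC) = 22 ∩ BC · DA = 81/2]
2. B_y = -5/2  [2·signedArea(BDC) = 22 ∩ BC · DA = 81/2]
   → B = (7, -5/2)

B = (7, -5/2)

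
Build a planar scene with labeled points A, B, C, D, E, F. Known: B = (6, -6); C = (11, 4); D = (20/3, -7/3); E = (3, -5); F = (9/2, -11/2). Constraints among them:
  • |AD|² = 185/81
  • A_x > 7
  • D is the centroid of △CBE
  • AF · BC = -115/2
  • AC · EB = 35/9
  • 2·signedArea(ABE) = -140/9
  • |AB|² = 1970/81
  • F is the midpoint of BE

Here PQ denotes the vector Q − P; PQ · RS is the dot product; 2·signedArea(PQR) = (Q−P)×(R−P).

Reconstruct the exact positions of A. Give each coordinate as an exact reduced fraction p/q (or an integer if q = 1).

1. A_x = 71/9  [AF · BC = -115/2 ∩ AC · EB = 35/9]
2. A_y = -13/9  [AF · BC = -115/2 ∩ AC · EB = 35/9]
   → A = (71/9, -13/9)

A = (71/9, -13/9)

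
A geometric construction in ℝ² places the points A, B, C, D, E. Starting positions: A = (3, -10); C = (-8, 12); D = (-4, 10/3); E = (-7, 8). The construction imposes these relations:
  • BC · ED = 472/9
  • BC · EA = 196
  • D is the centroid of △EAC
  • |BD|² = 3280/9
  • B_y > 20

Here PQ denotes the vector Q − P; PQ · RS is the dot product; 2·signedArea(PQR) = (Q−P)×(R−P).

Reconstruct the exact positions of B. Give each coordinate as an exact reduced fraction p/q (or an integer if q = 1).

B = (-12, 62/3)

1. B_x = -12  [BC · EA = 196 ∩ BC · ED = 472/9]
2. B_y = 62/3  [BC · EA = 196 ∩ BC · ED = 472/9]
   → B = (-12, 62/3)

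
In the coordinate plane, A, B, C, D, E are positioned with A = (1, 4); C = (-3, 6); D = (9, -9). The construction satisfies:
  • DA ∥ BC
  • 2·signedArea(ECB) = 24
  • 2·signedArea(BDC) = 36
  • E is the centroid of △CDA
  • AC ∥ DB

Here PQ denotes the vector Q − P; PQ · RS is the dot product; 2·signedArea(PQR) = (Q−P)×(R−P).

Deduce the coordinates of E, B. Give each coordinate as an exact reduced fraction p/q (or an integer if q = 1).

1. E_x = 7/3  [E is the centroid of △CDA]
2. E_y = 1/3  [E is the centroid of △CDA]
   → E = (7/3, 1/3)
3. B_x = 5  [DA ∥ BC ∩ AC ∥ DB]
4. B_y = -7  [DA ∥ BC ∩ AC ∥ DB]
   → B = (5, -7)

B = (5, -7)
E = (7/3, 1/3)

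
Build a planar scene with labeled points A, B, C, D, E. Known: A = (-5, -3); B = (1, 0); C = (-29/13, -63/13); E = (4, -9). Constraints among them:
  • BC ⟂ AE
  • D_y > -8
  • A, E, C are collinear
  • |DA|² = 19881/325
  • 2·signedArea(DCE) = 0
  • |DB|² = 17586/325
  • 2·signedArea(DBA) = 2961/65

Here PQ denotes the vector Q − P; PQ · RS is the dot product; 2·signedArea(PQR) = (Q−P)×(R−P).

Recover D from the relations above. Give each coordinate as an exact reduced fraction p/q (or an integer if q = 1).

D = (98/65, -477/65)

1. D_x = 98/65  [2·signedArea(DCE) = 0 ∩ 2·signedArea(DBA) = 2961/65]
2. D_y = -477/65  [2·signedArea(DCE) = 0 ∩ 2·signedArea(DBA) = 2961/65]
   → D = (98/65, -477/65)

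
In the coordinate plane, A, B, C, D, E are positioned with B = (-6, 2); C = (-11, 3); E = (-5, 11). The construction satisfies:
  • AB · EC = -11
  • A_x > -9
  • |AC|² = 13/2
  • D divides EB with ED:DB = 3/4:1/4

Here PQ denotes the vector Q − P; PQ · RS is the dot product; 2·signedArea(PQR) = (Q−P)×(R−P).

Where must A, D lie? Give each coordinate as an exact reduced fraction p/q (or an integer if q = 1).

1. A_x = -17/2  [line 6·x + 8·y + 31 = 0 ∩ |AC|² = 13/2]
2. A_y = 5/2  [line 6·x + 8·y + 31 = 0 ∩ |AC|² = 13/2]
   → A = (-17/2, 5/2)
3. D_x = -23/4  [D divides EB with ED:DB = 3/4:1/4]
4. D_y = 17/4  [D divides EB with ED:DB = 3/4:1/4]
   → D = (-23/4, 17/4)

A = (-17/2, 5/2)
D = (-23/4, 17/4)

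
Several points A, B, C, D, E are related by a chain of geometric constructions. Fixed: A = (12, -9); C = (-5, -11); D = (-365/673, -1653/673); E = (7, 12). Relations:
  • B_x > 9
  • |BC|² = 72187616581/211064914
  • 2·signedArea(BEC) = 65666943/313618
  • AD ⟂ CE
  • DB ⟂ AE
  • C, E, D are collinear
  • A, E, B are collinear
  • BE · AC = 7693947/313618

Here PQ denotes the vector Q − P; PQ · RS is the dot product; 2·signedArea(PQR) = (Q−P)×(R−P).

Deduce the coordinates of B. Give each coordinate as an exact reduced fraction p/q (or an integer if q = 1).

1. B_x = 3089971/313618  [A, E, B are collinear ∩ DB ⟂ AE]
2. B_y = 5907/313618  [A, E, B are collinear ∩ DB ⟂ AE]
   → B = (3089971/313618, 5907/313618)

B = (3089971/313618, 5907/313618)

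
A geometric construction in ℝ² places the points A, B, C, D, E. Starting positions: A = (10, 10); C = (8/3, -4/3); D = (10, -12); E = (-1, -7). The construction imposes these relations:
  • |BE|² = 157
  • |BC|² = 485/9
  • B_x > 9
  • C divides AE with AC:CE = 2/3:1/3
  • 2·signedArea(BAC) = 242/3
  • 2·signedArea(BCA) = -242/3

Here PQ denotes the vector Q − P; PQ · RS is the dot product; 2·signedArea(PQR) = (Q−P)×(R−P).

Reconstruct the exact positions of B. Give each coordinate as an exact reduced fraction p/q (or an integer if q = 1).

B = (10, -1)

1. B_x = 10  [line 34/3·x + -22/3·y + -362/3 = 0 ∩ |BE|² = 157]
2. B_y = -1  [line 34/3·x + -22/3·y + -362/3 = 0 ∩ |BE|² = 157]
   → B = (10, -1)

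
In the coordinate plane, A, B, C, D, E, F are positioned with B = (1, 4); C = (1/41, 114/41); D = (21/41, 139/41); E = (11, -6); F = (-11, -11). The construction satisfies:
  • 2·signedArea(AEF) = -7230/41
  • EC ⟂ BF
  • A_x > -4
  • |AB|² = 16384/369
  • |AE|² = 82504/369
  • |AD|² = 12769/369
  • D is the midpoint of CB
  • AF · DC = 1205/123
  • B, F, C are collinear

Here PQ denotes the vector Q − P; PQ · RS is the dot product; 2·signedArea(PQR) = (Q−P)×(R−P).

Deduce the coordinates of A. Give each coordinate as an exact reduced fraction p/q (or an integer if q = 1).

1. A_x = -389/123  [2·signedArea(AEF) = -7230/41 ∩ AF · DC = 1205/123]
2. A_y = -148/123  [2·signedArea(AEF) = -7230/41 ∩ AF · DC = 1205/123]
   → A = (-389/123, -148/123)

A = (-389/123, -148/123)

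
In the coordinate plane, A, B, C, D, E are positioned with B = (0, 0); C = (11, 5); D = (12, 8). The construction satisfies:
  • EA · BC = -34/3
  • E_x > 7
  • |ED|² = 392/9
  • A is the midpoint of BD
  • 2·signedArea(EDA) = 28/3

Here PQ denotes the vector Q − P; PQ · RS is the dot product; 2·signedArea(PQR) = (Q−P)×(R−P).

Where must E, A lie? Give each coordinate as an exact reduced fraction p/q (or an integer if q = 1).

1. A_x = 6  [A is the midpoint of BD]
2. A_y = 4  [A is the midpoint of BD]
   → A = (6, 4)
3. E_x = 22/3  [EA · BC = -34/3 ∩ 2·signedArea(EDA) = 28/3]
4. E_y = 10/3  [EA · BC = -34/3 ∩ 2·signedArea(EDA) = 28/3]
   → E = (22/3, 10/3)

A = (6, 4)
E = (22/3, 10/3)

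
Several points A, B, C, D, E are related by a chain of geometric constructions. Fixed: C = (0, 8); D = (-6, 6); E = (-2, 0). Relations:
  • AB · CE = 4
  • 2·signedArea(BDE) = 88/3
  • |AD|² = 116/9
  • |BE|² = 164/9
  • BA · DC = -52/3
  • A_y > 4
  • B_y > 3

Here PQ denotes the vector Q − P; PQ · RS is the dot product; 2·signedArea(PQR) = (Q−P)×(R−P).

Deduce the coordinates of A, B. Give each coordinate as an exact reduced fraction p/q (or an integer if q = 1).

A = (-8/3, 14/3)
B = (2/3, 10/3)

1. B_x = 2/3  [line 6·x + 4·y + -52/3 = 0 ∩ |BE|² = 164/9]
2. B_y = 10/3  [line 6·x + 4·y + -52/3 = 0 ∩ |BE|² = 164/9]
   → B = (2/3, 10/3)
3. A_x = -8/3  [AB · CE = 4 ∩ BA · DC = -52/3]
4. A_y = 14/3  [AB · CE = 4 ∩ BA · DC = -52/3]
   → A = (-8/3, 14/3)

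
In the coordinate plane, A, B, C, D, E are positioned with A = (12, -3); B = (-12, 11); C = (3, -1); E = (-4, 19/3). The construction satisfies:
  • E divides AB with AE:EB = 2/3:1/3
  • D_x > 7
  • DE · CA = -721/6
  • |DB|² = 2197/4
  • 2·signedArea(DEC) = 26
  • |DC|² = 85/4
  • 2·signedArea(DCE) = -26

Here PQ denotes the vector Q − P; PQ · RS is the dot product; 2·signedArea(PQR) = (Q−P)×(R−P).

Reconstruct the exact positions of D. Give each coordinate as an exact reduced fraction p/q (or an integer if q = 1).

1. D_x = 15/2  [2·signedArea(DCE) = -26 ∩ DE · CA = -721/6]
2. D_y = -2  [2·signedArea(DCE) = -26 ∩ DE · CA = -721/6]
   → D = (15/2, -2)

D = (15/2, -2)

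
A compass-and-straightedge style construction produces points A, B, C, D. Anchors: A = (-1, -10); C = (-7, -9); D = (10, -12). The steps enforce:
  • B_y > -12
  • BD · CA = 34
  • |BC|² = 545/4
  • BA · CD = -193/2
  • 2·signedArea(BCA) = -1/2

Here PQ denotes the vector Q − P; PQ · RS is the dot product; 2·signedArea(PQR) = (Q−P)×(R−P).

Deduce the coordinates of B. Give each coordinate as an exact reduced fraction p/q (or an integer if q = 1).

B = (9/2, -11)

1. B_x = 9/2  [BA · CD = -193/2 ∩ 2·signedArea(BCA) = -1/2]
2. B_y = -11  [BA · CD = -193/2 ∩ 2·signedArea(BCA) = -1/2]
   → B = (9/2, -11)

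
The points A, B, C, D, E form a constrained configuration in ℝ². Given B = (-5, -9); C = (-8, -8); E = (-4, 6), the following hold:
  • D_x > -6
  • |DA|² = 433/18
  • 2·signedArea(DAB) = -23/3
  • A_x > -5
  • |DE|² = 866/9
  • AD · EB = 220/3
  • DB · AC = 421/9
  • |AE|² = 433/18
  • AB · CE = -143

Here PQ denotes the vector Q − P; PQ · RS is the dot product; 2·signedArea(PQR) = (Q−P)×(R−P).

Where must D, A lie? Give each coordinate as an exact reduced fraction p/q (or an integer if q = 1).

1. A_x = -29/6  [line -4·x + -14·y + -3 = 0 ∩ |AE|² = 433/18]
2. A_y = 7/6  [line -4·x + -14·y + -3 = 0 ∩ |AE|² = 433/18]
   → A = (-29/6, 7/6)
3. D_x = -17/3  [2·signedArea(DAB) = -23/3 ∩ AD · EB = 220/3]
4. D_y = -11/3  [2·signedArea(DAB) = -23/3 ∩ AD · EB = 220/3]
   → D = (-17/3, -11/3)

A = (-29/6, 7/6)
D = (-17/3, -11/3)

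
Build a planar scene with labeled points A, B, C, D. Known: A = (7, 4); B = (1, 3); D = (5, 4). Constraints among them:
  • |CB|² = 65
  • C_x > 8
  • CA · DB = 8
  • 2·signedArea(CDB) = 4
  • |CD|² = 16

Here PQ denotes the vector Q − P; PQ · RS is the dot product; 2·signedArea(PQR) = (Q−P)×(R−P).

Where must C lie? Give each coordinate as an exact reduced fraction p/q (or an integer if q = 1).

C = (9, 4)

1. C_x = 9  [2·signedArea(CDB) = 4 ∩ CA · DB = 8]
2. C_y = 4  [2·signedArea(CDB) = 4 ∩ CA · DB = 8]
   → C = (9, 4)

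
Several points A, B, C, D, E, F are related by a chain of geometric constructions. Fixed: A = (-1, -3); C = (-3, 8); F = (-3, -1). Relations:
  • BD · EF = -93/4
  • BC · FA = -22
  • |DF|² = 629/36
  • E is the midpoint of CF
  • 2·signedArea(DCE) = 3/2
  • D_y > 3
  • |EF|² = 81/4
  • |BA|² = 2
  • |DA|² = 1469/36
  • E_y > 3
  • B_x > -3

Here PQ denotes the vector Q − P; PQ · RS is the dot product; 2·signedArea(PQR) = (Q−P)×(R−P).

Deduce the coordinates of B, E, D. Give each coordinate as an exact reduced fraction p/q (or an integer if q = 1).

1. B_x = -2  [line -2·x + 2·y + 0 = 0 ∩ |BA|² = 2]
2. B_y = -2  [line -2·x + 2·y + 0 = 0 ∩ |BA|² = 2]
   → B = (-2, -2)
3. E_x = -3  [E is the midpoint of CF]
4. E_y = 7/2  [E is the midpoint of CF]
   → E = (-3, 7/2)
5. D_x = -8/3  [2·signedArea(DCE) = 3/2 ∩ BD · EF = -93/4]
6. D_y = 19/6  [2·signedArea(DCE) = 3/2 ∩ BD · EF = -93/4]
   → D = (-8/3, 19/6)

B = (-2, -2)
D = (-8/3, 19/6)
E = (-3, 7/2)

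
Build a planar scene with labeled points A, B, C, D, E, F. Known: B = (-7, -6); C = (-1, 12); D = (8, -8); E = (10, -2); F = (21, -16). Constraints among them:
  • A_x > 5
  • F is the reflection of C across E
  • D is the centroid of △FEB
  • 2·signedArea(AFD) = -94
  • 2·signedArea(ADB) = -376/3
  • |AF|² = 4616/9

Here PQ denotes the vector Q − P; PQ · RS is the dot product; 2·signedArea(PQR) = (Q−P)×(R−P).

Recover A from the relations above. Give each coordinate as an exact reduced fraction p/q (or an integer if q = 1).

1. A_x = 17/3  [2·signedArea(AFD) = -94 ∩ 2·signedArea(ADB) = -376/3]
2. A_y = 2/3  [2·signedArea(AFD) = -94 ∩ 2·signedArea(ADB) = -376/3]
   → A = (17/3, 2/3)

A = (17/3, 2/3)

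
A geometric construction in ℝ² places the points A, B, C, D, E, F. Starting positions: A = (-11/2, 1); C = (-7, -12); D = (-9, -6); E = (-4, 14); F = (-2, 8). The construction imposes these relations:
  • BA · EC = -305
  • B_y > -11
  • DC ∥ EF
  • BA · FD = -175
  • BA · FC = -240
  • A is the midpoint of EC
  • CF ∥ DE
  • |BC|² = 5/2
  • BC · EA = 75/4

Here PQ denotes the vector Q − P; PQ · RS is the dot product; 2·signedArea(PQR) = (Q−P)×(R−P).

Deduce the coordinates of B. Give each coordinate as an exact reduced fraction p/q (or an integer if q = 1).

B = (-15/2, -21/2)

1. B_x = -15/2  [BC · EA = 75/4 ∩ BA · FC = -240]
2. B_y = -21/2  [BC · EA = 75/4 ∩ BA · FC = -240]
   → B = (-15/2, -21/2)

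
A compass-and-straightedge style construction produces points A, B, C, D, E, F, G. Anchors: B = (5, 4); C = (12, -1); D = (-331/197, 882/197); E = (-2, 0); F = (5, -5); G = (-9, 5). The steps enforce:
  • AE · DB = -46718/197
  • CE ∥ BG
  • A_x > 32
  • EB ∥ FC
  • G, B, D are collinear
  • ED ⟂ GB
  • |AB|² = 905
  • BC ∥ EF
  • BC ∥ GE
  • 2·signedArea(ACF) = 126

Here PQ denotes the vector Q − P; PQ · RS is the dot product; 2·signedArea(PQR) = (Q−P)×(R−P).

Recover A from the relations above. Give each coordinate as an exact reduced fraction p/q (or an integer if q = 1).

1. A_x = 33  [2·signedArea(ACF) = 126 ∩ AE · DB = -46718/197]
2. A_y = -7  [2·signedArea(ACF) = 126 ∩ AE · DB = -46718/197]
   → A = (33, -7)

A = (33, -7)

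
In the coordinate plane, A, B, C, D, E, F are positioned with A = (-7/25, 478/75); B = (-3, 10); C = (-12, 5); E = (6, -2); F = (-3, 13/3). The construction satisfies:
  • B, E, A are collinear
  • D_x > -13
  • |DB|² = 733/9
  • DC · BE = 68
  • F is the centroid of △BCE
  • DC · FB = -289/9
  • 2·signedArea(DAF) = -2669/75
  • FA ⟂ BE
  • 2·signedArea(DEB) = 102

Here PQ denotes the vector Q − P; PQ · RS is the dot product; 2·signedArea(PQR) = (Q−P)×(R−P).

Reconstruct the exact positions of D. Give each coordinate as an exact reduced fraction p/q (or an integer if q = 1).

1. D_x = -12  [DC · FB = -289/9 ∩ 2·signedArea(DAF) = -2669/75]
2. D_y = 32/3  [DC · FB = -289/9 ∩ 2·signedArea(DAF) = -2669/75]
   → D = (-12, 32/3)

D = (-12, 32/3)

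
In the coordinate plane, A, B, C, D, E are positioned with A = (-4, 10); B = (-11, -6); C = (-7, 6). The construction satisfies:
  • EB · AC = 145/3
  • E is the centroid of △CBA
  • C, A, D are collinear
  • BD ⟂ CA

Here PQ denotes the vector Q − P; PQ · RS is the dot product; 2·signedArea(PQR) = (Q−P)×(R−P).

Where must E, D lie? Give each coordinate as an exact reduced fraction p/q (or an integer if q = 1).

1. E_x = -22/3  [E is the centroid of △CBA]
2. E_y = 10/3  [E is the centroid of △CBA]
   → E = (-22/3, 10/3)
3. D_x = -71/5  [C, A, D are collinear ∩ BD ⟂ CA]
4. D_y = -18/5  [C, A, D are collinear ∩ BD ⟂ CA]
   → D = (-71/5, -18/5)

D = (-71/5, -18/5)
E = (-22/3, 10/3)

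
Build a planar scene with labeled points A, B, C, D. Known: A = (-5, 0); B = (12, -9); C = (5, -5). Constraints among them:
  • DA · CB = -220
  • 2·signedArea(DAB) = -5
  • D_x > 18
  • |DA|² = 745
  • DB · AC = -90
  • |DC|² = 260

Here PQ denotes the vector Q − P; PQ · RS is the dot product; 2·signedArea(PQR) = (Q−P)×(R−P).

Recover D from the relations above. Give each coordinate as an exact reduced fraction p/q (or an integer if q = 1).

1. D_x = 19  [DB · AC = -90 ∩ 2·signedArea(DAB) = -5]
2. D_y = -13  [DB · AC = -90 ∩ 2·signedArea(DAB) = -5]
   → D = (19, -13)

D = (19, -13)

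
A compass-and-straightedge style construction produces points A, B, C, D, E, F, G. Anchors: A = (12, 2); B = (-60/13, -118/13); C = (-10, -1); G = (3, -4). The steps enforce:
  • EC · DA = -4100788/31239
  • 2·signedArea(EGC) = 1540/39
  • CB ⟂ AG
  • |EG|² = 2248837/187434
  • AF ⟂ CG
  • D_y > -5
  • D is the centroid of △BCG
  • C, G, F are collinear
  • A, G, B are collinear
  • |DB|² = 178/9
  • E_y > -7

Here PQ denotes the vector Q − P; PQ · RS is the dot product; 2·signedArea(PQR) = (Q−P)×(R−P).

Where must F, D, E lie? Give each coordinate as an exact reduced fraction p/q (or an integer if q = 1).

D = (-151/39, -61/13)
E = (12101/20826, -14993/2314)
F = (1821/178, -1009/178)

1. F_x = 1821/178  [C, G, F are collinear ∩ AF ⟂ CG]
2. F_y = -1009/178  [C, G, F are collinear ∩ AF ⟂ CG]
   → F = (1821/178, -1009/178)
3. D_x = -151/39  [D is the centroid of △BCG]
4. D_y = -61/13  [D is the centroid of △BCG]
   → D = (-151/39, -61/13)
5. E_x = 12101/20826  [2·signedArea(EGC) = 1540/39 ∩ EC · DA = -4100788/31239]
6. E_y = -14993/2314  [2·signedArea(EGC) = 1540/39 ∩ EC · DA = -4100788/31239]
   → E = (12101/20826, -14993/2314)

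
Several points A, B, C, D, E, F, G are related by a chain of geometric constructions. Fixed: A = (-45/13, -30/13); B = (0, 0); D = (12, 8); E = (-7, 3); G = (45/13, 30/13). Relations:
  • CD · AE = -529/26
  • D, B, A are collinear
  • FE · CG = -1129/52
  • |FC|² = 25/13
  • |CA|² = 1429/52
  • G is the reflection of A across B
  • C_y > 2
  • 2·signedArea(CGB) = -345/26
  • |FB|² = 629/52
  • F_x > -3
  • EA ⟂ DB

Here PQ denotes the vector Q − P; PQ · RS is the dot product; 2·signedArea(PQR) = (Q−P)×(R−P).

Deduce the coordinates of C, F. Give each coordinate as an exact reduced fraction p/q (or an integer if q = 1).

1. C_x = -23/13  [line 46/13·x + -69/13·y + 529/26 = 0 ∩ |CA|² = 1429/52]
2. C_y = 69/26  [line 46/13·x + -69/13·y + 529/26 = 0 ∩ |CA|² = 1429/52]
   → C = (-23/13, 69/26)
3. F_x = -38/13  [line -68/13·x + 9/26·y + -829/52 = 0 ∩ |FB|² = 629/52]
4. F_y = 49/26  [line -68/13·x + 9/26·y + -829/52 = 0 ∩ |FB|² = 629/52]
   → F = (-38/13, 49/26)

C = (-23/13, 69/26)
F = (-38/13, 49/26)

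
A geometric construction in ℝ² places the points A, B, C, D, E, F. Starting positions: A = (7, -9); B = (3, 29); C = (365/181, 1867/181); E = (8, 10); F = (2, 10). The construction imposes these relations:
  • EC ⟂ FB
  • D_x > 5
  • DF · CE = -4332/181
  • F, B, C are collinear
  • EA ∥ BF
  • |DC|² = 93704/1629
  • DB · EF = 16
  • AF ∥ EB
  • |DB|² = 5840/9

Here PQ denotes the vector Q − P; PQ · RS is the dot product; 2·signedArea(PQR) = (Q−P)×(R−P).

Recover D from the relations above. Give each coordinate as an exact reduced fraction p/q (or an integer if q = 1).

1. D_x = 17/3  [DF · CE = -4332/181 ∩ DB · EF = 16]
2. D_y = 11/3  [DF · CE = -4332/181 ∩ DB · EF = 16]
   → D = (17/3, 11/3)

D = (17/3, 11/3)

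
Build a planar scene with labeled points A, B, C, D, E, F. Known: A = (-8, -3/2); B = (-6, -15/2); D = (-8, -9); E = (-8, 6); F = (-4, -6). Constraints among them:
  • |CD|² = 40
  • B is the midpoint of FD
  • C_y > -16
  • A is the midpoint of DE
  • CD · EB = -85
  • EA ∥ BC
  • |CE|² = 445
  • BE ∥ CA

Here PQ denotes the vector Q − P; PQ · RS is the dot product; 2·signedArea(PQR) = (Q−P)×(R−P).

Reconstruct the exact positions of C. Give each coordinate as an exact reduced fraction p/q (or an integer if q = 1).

1. C_x = -6  [BE ∥ CA ∩ EA ∥ BC]
2. C_y = -15  [BE ∥ CA ∩ EA ∥ BC]
   → C = (-6, -15)

C = (-6, -15)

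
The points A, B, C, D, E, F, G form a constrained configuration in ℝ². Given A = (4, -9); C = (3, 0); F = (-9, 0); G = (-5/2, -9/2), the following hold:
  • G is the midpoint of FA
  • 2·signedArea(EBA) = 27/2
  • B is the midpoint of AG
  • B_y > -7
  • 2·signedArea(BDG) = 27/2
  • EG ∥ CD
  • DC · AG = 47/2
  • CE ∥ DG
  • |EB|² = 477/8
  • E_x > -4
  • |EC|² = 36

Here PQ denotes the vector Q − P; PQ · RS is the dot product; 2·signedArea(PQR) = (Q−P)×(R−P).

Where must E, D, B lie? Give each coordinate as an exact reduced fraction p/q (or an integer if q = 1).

B = (3/4, -27/4)
D = (7/2, -9/2)
E = (-3, 0)

1. B_x = 3/4  [B is the midpoint of AG]
2. B_y = -27/4  [B is the midpoint of AG]
   → B = (3/4, -27/4)
3. D_x = 7/2  [DC · AG = 47/2 ∩ 2·signedArea(BDG) = 27/2]
4. D_y = -9/2  [DC · AG = 47/2 ∩ 2·signedArea(BDG) = 27/2]
   → D = (7/2, -9/2)
5. E_x = -3  [2·signedArea(EBA) = 27/2 ∩ CE ∥ DG]
6. E_y = 0  [2·signedArea(EBA) = 27/2 ∩ CE ∥ DG]
   → E = (-3, 0)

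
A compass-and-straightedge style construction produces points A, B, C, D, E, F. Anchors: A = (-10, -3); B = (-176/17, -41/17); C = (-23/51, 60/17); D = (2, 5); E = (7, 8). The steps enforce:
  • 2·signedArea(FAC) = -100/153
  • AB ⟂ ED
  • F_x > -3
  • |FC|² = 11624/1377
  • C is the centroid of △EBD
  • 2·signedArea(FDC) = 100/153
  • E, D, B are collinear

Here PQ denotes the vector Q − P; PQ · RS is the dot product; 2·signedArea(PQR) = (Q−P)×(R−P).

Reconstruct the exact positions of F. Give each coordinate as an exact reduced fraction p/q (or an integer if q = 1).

1. F_x = -431/153  [2·signedArea(FDC) = 100/153 ∩ 2·signedArea(FAC) = -100/153]
2. F_y = 94/51  [2·signedArea(FDC) = 100/153 ∩ 2·signedArea(FAC) = -100/153]
   → F = (-431/153, 94/51)

F = (-431/153, 94/51)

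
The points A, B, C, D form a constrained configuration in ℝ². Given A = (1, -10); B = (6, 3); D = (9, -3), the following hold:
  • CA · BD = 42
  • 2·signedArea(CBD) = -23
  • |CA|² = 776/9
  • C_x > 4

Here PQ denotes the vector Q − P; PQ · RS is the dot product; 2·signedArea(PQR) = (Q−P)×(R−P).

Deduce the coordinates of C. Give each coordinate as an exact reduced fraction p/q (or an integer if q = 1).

1. C_x = 13/3  [2·signedArea(CBD) = -23 ∩ CA · BD = 42]
2. C_y = -4/3  [2·signedArea(CBD) = -23 ∩ CA · BD = 42]
   → C = (13/3, -4/3)

C = (13/3, -4/3)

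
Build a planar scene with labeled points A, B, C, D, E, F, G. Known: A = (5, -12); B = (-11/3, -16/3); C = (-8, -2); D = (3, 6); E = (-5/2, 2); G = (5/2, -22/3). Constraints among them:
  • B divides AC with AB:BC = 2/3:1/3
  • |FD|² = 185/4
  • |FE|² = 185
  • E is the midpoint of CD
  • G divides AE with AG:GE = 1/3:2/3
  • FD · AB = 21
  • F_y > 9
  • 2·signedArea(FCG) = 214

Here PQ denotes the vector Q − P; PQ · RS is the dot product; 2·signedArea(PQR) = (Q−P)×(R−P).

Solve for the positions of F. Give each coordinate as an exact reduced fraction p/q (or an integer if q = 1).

1. F_x = 17/2  [FD · AB = 21 ∩ 2·signedArea(FCG) = 214]
2. F_y = 10  [FD · AB = 21 ∩ 2·signedArea(FCG) = 214]
   → F = (17/2, 10)

F = (17/2, 10)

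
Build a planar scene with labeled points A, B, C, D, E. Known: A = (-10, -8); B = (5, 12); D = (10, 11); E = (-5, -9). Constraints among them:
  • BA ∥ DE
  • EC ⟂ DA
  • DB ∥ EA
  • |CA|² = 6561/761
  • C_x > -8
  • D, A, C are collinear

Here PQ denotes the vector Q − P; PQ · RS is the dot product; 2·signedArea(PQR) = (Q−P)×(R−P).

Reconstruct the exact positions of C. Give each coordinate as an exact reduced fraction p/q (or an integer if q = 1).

C = (-5990/761, -4549/761)

1. C_x = -5990/761  [D, A, C are collinear ∩ EC ⟂ DA]
2. C_y = -4549/761  [D, A, C are collinear ∩ EC ⟂ DA]
   → C = (-5990/761, -4549/761)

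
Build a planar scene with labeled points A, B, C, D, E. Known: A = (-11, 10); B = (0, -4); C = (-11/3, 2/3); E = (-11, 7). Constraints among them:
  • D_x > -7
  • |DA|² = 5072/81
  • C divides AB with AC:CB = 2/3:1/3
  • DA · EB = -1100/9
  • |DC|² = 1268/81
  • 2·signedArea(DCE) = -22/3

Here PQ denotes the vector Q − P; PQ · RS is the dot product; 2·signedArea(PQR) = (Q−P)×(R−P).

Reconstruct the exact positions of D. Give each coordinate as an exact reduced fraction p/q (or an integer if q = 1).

D = (-55/9, 34/9)

1. D_x = -55/9  [DA · EB = -1100/9 ∩ 2·signedArea(DCE) = -22/3]
2. D_y = 34/9  [DA · EB = -1100/9 ∩ 2·signedArea(DCE) = -22/3]
   → D = (-55/9, 34/9)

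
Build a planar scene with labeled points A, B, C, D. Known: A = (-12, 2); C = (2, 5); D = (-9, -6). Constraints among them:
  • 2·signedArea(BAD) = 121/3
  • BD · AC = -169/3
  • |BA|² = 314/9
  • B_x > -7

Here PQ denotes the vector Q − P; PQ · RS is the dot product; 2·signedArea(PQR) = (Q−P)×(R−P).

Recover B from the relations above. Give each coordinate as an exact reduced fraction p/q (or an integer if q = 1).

B = (-19/3, 1/3)

1. B_x = -19/3  [2·signedArea(BAD) = 121/3 ∩ BD · AC = -169/3]
2. B_y = 1/3  [2·signedArea(BAD) = 121/3 ∩ BD · AC = -169/3]
   → B = (-19/3, 1/3)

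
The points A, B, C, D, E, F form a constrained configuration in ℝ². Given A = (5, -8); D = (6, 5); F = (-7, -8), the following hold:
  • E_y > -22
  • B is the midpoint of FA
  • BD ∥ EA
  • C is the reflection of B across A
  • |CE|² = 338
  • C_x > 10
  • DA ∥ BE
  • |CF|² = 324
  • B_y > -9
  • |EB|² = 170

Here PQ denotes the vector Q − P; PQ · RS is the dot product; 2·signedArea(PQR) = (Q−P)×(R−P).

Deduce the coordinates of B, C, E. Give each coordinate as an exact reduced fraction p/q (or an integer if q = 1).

B = (-1, -8)
C = (11, -8)
E = (-2, -21)

1. B_x = -1  [B is the midpoint of FA]
2. B_y = -8  [B is the midpoint of FA]
   → B = (-1, -8)
3. C_x = 11  [C is the reflection of B across A]
4. C_y = -8  [C is the reflection of B across A]
   → C = (11, -8)
5. E_x = -2  [BD ∥ EA ∩ DA ∥ BE]
6. E_y = -21  [BD ∥ EA ∩ DA ∥ BE]
   → E = (-2, -21)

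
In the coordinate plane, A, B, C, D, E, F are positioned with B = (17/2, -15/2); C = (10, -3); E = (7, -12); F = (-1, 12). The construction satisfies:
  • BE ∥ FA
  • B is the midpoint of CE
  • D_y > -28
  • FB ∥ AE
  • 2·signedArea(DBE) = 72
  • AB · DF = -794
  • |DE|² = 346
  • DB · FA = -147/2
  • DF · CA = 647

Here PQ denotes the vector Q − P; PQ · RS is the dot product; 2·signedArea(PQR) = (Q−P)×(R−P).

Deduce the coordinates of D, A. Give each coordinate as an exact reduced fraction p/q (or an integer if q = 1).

1. A_x = -5/2  [FB ∥ AE ∩ BE ∥ FA]
2. A_y = 15/2  [FB ∥ AE ∩ BE ∥ FA]
   → A = (-5/2, 15/2)
3. D_x = 18  [DB · FA = -147/2 ∩ 2·signedArea(DBE) = 72]
4. D_y = -27  [DB · FA = -147/2 ∩ 2·signedArea(DBE) = 72]
   → D = (18, -27)

A = (-5/2, 15/2)
D = (18, -27)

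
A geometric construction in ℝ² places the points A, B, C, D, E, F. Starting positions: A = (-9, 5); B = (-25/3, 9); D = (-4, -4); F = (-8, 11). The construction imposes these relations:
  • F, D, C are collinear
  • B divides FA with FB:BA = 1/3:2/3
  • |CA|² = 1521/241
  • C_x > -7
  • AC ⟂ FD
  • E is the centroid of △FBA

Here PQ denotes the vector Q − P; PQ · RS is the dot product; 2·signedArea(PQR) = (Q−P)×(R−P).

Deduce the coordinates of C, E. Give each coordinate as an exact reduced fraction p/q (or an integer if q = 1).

1. C_x = -1584/241  [F, D, C are collinear ∩ AC ⟂ FD]
2. C_y = 1361/241  [F, D, C are collinear ∩ AC ⟂ FD]
   → C = (-1584/241, 1361/241)
3. E_x = -76/9  [E is the centroid of △FBA]
4. E_y = 25/3  [E is the centroid of △FBA]
   → E = (-76/9, 25/3)

C = (-1584/241, 1361/241)
E = (-76/9, 25/3)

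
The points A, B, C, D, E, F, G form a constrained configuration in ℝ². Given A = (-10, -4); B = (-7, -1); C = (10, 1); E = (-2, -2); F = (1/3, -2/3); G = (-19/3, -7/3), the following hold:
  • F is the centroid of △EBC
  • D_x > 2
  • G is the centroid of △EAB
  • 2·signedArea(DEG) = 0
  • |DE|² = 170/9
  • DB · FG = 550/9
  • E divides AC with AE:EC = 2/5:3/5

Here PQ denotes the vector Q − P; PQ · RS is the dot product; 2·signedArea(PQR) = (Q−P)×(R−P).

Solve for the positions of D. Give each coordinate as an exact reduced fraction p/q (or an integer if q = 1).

D = (7/3, -5/3)

1. D_x = 7/3  [2·signedArea(DEG) = 0 ∩ DB · FG = 550/9]
2. D_y = -5/3  [2·signedArea(DEG) = 0 ∩ DB · FG = 550/9]
   → D = (7/3, -5/3)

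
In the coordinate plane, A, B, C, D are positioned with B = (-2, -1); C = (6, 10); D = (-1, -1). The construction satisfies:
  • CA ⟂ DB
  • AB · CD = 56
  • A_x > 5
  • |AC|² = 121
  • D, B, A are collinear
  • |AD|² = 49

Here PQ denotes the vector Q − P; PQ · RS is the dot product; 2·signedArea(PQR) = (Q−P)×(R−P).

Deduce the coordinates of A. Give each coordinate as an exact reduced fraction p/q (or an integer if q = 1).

A = (6, -1)

1. A_x = 6  [D, B, A are collinear ∩ CA ⟂ DB]
2. A_y = -1  [D, B, A are collinear ∩ CA ⟂ DB]
   → A = (6, -1)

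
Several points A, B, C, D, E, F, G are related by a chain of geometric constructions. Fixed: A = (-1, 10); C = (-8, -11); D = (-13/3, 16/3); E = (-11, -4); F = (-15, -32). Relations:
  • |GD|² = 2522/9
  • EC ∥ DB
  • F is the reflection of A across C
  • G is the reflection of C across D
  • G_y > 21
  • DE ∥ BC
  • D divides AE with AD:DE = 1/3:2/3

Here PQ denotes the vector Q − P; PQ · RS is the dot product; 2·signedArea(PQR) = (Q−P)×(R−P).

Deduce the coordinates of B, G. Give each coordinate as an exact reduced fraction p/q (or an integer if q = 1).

B = (-4/3, -5/3)
G = (-2/3, 65/3)

1. B_x = -4/3  [DE ∥ BC ∩ EC ∥ DB]
2. B_y = -5/3  [DE ∥ BC ∩ EC ∥ DB]
   → B = (-4/3, -5/3)
3. G_x = -2/3  [G is the reflection of C across D]
4. G_y = 65/3  [G is the reflection of C across D]
   → G = (-2/3, 65/3)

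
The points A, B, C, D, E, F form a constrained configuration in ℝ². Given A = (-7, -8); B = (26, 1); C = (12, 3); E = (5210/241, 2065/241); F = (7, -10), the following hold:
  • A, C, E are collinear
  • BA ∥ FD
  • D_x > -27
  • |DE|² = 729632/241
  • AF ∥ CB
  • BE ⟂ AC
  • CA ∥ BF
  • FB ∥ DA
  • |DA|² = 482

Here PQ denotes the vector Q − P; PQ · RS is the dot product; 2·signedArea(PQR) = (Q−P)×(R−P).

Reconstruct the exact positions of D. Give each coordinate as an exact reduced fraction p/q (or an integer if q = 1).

D = (-26, -19)

1. D_x = -26  [FB ∥ DA ∩ BA ∥ FD]
2. D_y = -19  [FB ∥ DA ∩ BA ∥ FD]
   → D = (-26, -19)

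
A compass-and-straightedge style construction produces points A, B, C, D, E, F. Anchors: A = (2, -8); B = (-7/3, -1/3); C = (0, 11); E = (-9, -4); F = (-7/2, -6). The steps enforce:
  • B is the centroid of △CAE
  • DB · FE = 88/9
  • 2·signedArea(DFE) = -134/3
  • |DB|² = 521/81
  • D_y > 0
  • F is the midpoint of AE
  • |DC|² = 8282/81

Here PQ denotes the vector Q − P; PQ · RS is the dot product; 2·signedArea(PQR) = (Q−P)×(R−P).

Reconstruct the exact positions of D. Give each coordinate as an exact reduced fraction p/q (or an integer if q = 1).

1. D_x = -1/9  [2·signedArea(DFE) = -134/3 ∩ DB · FE = 88/9]
2. D_y = 8/9  [2·signedArea(DFE) = -134/3 ∩ DB · FE = 88/9]
   → D = (-1/9, 8/9)

D = (-1/9, 8/9)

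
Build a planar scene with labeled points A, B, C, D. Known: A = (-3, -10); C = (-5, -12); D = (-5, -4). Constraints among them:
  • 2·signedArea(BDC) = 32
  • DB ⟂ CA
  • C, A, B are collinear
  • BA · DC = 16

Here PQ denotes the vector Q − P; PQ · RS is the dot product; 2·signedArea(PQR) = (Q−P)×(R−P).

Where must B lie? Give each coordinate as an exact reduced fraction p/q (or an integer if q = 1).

1. B_x = -1  [C, A, B are collinear ∩ DB ⟂ CA]
2. B_y = -8  [C, A, B are collinear ∩ DB ⟂ CA]
   → B = (-1, -8)

B = (-1, -8)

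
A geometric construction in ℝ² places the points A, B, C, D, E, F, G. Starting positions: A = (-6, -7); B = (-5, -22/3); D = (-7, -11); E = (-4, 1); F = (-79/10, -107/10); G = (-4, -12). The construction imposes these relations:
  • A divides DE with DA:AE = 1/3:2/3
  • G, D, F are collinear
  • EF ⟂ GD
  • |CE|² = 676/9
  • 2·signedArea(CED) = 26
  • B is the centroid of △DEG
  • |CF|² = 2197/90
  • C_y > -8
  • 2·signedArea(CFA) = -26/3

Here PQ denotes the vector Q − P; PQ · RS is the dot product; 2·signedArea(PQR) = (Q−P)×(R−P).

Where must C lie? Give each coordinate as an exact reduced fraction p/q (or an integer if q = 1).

C = (-4, -23/3)

1. C_x = -4  [2·signedArea(CED) = 26 ∩ 2·signedArea(CFA) = -26/3]
2. C_y = -23/3  [2·signedArea(CED) = 26 ∩ 2·signedArea(CFA) = -26/3]
   → C = (-4, -23/3)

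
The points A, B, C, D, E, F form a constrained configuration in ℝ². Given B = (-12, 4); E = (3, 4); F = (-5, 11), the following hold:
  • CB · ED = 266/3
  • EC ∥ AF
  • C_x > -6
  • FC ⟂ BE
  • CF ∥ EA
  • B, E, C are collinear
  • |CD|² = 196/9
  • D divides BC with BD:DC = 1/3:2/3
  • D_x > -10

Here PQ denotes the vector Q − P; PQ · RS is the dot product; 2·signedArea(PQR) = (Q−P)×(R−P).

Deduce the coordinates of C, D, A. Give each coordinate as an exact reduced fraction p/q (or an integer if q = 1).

1. C_x = -5  [B, E, C are collinear ∩ FC ⟂ BE]
2. C_y = 4  [B, E, C are collinear ∩ FC ⟂ BE]
   → C = (-5, 4)
3. D_x = -29/3  [D divides BC with BD:DC = 1/3:2/3]
4. D_y = 4  [D divides BC with BD:DC = 1/3:2/3]
   → D = (-29/3, 4)
5. A_x = 3  [EC ∥ AF ∩ CF ∥ EA]
6. A_y = 11  [EC ∥ AF ∩ CF ∥ EA]
   → A = (3, 11)

A = (3, 11)
C = (-5, 4)
D = (-29/3, 4)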